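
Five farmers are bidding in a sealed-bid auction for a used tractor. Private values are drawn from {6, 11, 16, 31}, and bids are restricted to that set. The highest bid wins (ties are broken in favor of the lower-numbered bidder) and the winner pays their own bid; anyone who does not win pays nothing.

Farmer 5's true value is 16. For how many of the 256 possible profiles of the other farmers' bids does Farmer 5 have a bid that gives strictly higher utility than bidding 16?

1

Others bid (6, 6, 6, 6): truth gives 0; bid 11 gives 5 > 0. Violating.
Others bid (6, 6, 6, 11): truth gives 0; no alternative beats it.
Others bid (6, 6, 6, 16): truth gives 0; no alternative beats it.
(Checking all 256 profiles: 1 has a profitable deviation, 255 do not.)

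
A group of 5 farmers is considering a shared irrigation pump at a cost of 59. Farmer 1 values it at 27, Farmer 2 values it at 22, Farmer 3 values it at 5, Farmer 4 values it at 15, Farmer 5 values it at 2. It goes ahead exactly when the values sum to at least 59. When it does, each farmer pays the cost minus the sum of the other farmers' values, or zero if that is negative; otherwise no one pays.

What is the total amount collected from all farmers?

Total value 71 ≥ cost 59, so it is built.
Farmer 1: others sum to 44; max(0, 59 - 44) = 15.
Farmer 2: others sum to 49; max(0, 59 - 49) = 10.
Farmer 3: others sum to 66; max(0, 59 - 66) = 0.
Farmer 4: others sum to 56; max(0, 59 - 56) = 3.
Farmer 5: others sum to 69; max(0, 59 - 69) = 0.
Total collected = 15 + 10 + 0 + 3 + 0 = 28.

28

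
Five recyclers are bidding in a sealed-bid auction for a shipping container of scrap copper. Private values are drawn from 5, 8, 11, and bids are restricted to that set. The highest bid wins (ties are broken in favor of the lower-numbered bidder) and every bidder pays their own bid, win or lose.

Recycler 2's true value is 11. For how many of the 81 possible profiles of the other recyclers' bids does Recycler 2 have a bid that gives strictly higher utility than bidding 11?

Others bid (5, 5, 5, 5): truth gives 0; bid 8 gives 3 > 0. Violating.
Others bid (5, 5, 5, 8): truth gives 0; bid 8 gives 3 > 0. Violating.
Others bid (5, 5, 8, 5): truth gives 0; bid 8 gives 3 > 0. Violating.
Others bid (5, 5, 8, 8): truth gives 0; bid 8 gives 3 > 0. Violating.
Others bid (5, 5, 5, 11): truth gives 0; no alternative beats it.
Others bid (5, 5, 8, 11): truth gives 0; no alternative beats it.
(Checking all 81 profiles: 35 have a profitable deviation, 46 do not.)

35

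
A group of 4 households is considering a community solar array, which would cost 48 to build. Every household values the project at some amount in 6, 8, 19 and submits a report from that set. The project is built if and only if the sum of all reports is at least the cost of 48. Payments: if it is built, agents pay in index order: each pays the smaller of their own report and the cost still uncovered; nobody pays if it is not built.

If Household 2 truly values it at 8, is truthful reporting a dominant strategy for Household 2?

Consider the case where Household 1 reports 6, Household 3 reports 19 and Household 4 reports 19.
Truthful report 8: project built, pays 8, utility 8 - 8 = 0.
Report 6 instead: project built, pays 6, utility 8 - 6 = 2.
Since 2 > 0, reporting 6 is strictly better here, so truthful reporting is not dominant.

No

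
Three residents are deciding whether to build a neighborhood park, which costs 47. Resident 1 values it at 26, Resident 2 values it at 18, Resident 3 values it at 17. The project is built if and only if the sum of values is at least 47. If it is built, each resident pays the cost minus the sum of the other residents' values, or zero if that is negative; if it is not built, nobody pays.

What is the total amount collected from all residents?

Total value 61 ≥ cost 47, so it is built.
Resident 1: others sum to 35; max(0, 47 - 35) = 12.
Resident 2: others sum to 43; max(0, 47 - 43) = 4.
Resident 3: others sum to 44; max(0, 47 - 44) = 3.
Total collected = 12 + 4 + 3 = 19.

19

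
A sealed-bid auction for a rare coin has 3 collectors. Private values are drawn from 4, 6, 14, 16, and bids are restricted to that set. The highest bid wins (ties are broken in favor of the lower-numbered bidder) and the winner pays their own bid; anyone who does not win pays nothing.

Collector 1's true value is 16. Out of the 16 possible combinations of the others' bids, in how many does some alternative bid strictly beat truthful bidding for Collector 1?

Others bid (4, 4): truth gives 0; bid 4 gives 12 > 0. Violating.
Others bid (4, 6): truth gives 0; bid 6 gives 10 > 0. Violating.
Others bid (4, 14): truth gives 0; bid 14 gives 2 > 0. Violating.
Others bid (6, 4): truth gives 0; bid 6 gives 10 > 0. Violating.
Others bid (4, 16): truth gives 0; no alternative beats it.
Others bid (6, 16): truth gives 0; no alternative beats it.
(Checking all 16 profiles: 9 have a profitable deviation, 7 do not.)

9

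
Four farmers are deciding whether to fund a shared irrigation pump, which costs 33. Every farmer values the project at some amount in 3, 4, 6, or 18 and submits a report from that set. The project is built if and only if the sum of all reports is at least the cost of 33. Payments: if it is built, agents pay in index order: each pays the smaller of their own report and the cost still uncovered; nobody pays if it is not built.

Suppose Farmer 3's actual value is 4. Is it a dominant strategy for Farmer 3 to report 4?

Consider the case where Farmer 1 reports 3, Farmer 2 reports 18 and Farmer 4 reports 18.
Truthful report 4: project built, pays 4, utility 4 - 4 = 0.
Report 3 instead: project built, pays 3, utility 4 - 3 = 1.
Since 1 > 0, reporting 3 is strictly better here, so truthful reporting is not dominant.

No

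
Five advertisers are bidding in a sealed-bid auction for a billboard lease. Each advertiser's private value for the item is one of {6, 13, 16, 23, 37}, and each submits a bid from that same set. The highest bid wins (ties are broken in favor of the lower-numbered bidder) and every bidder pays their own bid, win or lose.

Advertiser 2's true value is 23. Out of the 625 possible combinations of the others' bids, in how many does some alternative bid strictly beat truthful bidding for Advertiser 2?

487

Others bid (6, 6, 6, 6): truth gives 0; bid 13 gives 10 > 0. Violating.
Others bid (6, 6, 6, 13): truth gives 0; bid 13 gives 10 > 0. Violating.
Others bid (6, 6, 6, 16): truth gives 0; bid 16 gives 7 > 0. Violating.
Others bid (6, 6, 6, 37): truth gives -23; bid 6 gives -6 > -23. Violating.
Others bid (6, 6, 6, 23): truth gives 0; no alternative beats it.
Others bid (6, 6, 13, 23): truth gives 0; no alternative beats it.
(Checking all 625 profiles: 487 have a profitable deviation, 138 do not.)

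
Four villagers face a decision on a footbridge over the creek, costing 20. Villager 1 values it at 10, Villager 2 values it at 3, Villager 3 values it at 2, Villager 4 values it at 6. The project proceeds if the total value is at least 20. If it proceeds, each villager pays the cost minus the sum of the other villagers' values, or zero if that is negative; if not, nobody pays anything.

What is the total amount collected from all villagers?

Total value 21 ≥ cost 20, so it is built.
Villager 1: others sum to 11; max(0, 20 - 11) = 9.
Villager 2: others sum to 18; max(0, 20 - 18) = 2.
Villager 3: others sum to 19; max(0, 20 - 19) = 1.
Villager 4: others sum to 15; max(0, 20 - 15) = 5.
Total collected = 9 + 2 + 1 + 5 = 17.

17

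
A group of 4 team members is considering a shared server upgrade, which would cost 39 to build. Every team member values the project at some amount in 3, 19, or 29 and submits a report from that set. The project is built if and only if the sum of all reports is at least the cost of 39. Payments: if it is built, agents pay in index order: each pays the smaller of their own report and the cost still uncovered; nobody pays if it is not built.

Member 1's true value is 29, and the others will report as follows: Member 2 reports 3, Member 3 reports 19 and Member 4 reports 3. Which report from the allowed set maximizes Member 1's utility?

19

Report 3: project not built, utility 0.
Report 19: project built, pays 19, utility 29 - 19 = 10.
Report 29: project built, pays 29, utility 29 - 29 = 0.
The best choice is 19 with utility 10.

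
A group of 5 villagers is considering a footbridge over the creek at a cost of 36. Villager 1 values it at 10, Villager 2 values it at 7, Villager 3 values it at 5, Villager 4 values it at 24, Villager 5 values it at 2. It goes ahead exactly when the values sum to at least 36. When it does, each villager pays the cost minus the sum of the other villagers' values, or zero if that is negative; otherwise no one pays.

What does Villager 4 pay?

Total value 48 ≥ cost 36, so the project is built.
The other villagers' values sum to 24.
Cost minus that sum is 36 - 24 = 12.

12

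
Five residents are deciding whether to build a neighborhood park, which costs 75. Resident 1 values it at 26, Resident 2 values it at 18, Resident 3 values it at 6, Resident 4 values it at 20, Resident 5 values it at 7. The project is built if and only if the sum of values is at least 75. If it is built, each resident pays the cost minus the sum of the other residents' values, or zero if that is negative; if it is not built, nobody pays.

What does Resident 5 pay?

Total value 77 ≥ cost 75, so the project is built.
The other residents' values sum to 70.
Cost minus that sum is 75 - 70 = 5.

5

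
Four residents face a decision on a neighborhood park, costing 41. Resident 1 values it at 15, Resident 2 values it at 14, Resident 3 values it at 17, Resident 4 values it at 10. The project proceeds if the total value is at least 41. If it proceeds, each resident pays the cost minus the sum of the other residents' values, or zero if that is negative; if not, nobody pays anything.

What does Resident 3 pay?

2

Total value 56 ≥ cost 41, so the project is built.
The other residents' values sum to 39.
Cost minus that sum is 41 - 39 = 2.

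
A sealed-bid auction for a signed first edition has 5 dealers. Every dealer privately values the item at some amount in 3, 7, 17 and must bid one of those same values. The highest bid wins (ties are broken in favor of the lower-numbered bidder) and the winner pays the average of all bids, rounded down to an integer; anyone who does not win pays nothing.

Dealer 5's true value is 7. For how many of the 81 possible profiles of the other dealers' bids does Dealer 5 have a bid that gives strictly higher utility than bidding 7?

Others bid (3, 3, 3, 7): truth gives 0; bid 17 gives 1 > 0. Violating.
Others bid (3, 3, 7, 3): truth gives 0; bid 17 gives 1 > 0. Violating.
Others bid (3, 7, 3, 3): truth gives 0; bid 17 gives 1 > 0. Violating.
Others bid (7, 3, 3, 3): truth gives 0; bid 17 gives 1 > 0. Violating.
Others bid (3, 3, 3, 3): truth gives 4; no alternative beats it.
Others bid (3, 3, 3, 17): truth gives 0; no alternative beats it.
(Checking all 81 profiles: 4 have a profitable deviation, 77 do not.)

4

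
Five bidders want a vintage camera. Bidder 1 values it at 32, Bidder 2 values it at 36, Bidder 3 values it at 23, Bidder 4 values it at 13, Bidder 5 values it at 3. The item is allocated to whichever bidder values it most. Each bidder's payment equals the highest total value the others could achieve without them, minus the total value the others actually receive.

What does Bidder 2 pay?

32

Bidder 2 has the highest value and receives the item.
Without Bidder 2, the item would go to the next-highest value, 32, so the others could achieve 32.
With Bidder 2 present and winning, the others receive nothing, so their total is 0.
Payment = 32 - 0 = 32.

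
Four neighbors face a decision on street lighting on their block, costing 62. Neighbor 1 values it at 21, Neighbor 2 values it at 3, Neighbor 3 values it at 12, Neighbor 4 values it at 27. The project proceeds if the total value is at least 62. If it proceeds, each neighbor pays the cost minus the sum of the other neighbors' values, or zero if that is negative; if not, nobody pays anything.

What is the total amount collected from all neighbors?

59

Total value 63 ≥ cost 62, so it is built.
Neighbor 1: others sum to 42; max(0, 62 - 42) = 20.
Neighbor 2: others sum to 60; max(0, 62 - 60) = 2.
Neighbor 3: others sum to 51; max(0, 62 - 51) = 11.
Neighbor 4: others sum to 36; max(0, 62 - 36) = 26.
Total collected = 20 + 2 + 11 + 26 = 59.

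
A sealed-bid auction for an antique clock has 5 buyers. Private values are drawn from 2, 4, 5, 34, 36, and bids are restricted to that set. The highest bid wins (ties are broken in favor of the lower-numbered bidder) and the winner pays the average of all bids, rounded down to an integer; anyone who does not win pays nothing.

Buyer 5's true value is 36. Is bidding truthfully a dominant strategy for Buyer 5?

No

Consider the case where Buyer 1 bids 2, Buyer 2 bids 2, Buyer 3 bids 2 and Buyer 4 bids 2.
Truthful bid 36: wins, pays 8, utility 36 - 8 = 28.
Bid 4 instead: wins, pays 2, utility 36 - 2 = 34.
Since 34 > 28, bidding 4 is strictly better here, so truthful bidding is not dominant.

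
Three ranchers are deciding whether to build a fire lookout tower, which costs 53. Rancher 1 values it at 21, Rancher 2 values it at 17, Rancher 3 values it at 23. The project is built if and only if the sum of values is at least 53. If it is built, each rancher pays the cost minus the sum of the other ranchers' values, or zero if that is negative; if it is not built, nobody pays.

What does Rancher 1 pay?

Total value 61 ≥ cost 53, so the project is built.
The other ranchers' values sum to 40.
Cost minus that sum is 53 - 40 = 13.

13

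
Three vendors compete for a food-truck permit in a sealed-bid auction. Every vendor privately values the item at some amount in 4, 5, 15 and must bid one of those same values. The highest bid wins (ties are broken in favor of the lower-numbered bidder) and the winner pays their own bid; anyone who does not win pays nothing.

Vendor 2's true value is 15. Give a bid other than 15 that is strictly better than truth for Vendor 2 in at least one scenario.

Suppose Vendor 1 bids 4 and Vendor 3 bids 4.
Bid 15: wins, pays 15, utility 15 - 15 = 0.
Bid 5: wins, pays 5, utility 15 - 5 = 10.
So bidding 5 beats truth here (10 > 0).

5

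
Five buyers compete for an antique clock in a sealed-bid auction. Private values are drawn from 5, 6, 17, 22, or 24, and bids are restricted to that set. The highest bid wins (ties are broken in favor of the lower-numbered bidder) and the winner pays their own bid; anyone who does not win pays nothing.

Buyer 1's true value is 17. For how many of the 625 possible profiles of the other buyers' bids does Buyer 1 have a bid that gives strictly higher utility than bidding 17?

16

Others bid (5, 5, 5, 5): truth gives 0; bid 5 gives 12 > 0. Violating.
Others bid (5, 5, 5, 6): truth gives 0; bid 6 gives 11 > 0. Violating.
Others bid (5, 5, 6, 5): truth gives 0; bid 6 gives 11 > 0. Violating.
Others bid (5, 5, 6, 6): truth gives 0; bid 6 gives 11 > 0. Violating.
Others bid (5, 5, 5, 17): truth gives 0; no alternative beats it.
Others bid (5, 5, 5, 22): truth gives 0; no alternative beats it.
(Checking all 625 profiles: 16 have a profitable deviation, 609 do not.)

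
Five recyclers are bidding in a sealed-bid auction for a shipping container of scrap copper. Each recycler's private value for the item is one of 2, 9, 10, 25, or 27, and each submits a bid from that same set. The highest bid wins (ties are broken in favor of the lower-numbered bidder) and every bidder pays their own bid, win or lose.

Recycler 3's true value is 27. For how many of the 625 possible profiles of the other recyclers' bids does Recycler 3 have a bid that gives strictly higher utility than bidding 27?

Others bid (2, 2, 2, 2): truth gives 0; bid 9 gives 18 > 0. Violating.
Others bid (2, 2, 2, 9): truth gives 0; bid 9 gives 18 > 0. Violating.
Others bid (2, 2, 2, 10): truth gives 0; bid 10 gives 17 > 0. Violating.
Others bid (2, 2, 2, 25): truth gives 0; bid 25 gives 2 > 0. Violating.
Others bid (2, 2, 2, 27): truth gives 0; no alternative beats it.
Others bid (2, 2, 9, 27): truth gives 0; no alternative beats it.
(Checking all 625 profiles: 369 have a profitable deviation, 256 do not.)

369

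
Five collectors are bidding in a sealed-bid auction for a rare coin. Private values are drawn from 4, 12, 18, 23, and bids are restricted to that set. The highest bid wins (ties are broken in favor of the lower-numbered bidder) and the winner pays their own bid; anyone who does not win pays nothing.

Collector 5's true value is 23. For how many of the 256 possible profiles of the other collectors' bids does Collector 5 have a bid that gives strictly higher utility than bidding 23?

16

Others bid (4, 4, 4, 4): truth gives 0; bid 12 gives 11 > 0. Violating.
Others bid (4, 4, 4, 12): truth gives 0; bid 18 gives 5 > 0. Violating.
Others bid (4, 4, 12, 4): truth gives 0; bid 18 gives 5 > 0. Violating.
Others bid (4, 4, 12, 12): truth gives 0; bid 18 gives 5 > 0. Violating.
Others bid (4, 4, 4, 18): truth gives 0; no alternative beats it.
Others bid (4, 4, 4, 23): truth gives 0; no alternative beats it.
(Checking all 256 profiles: 16 have a profitable deviation, 240 do not.)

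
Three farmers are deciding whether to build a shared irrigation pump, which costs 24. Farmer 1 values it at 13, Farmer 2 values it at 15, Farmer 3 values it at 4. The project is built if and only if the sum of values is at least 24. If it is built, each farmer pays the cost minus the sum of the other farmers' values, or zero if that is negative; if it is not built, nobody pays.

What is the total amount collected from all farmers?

12

Total value 32 ≥ cost 24, so it is built.
Farmer 1: others sum to 19; max(0, 24 - 19) = 5.
Farmer 2: others sum to 17; max(0, 24 - 17) = 7.
Farmer 3: others sum to 28; max(0, 24 - 28) = 0.
Total collected = 5 + 7 + 0 = 12.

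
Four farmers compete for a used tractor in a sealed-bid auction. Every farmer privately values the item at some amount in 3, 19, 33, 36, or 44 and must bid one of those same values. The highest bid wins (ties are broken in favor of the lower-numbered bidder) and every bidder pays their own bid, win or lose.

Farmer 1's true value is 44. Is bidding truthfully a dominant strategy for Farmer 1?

Consider the case where Farmer 2 bids 3, Farmer 3 bids 3 and Farmer 4 bids 3.
Truthful bid 44: wins, pays 44, utility 44 - 44 = 0.
Bid 3 instead: wins, pays 3, utility 44 - 3 = 41.
Since 41 > 0, bidding 3 is strictly better here, so truthful bidding is not dominant.

No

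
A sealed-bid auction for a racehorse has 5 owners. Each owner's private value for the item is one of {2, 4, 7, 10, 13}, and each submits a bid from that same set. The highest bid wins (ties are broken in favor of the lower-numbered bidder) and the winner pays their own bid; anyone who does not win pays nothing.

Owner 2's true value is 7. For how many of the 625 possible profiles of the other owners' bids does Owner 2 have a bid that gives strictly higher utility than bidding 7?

Others bid (2, 2, 2, 2): truth gives 0; bid 4 gives 3 > 0. Violating.
Others bid (2, 2, 2, 4): truth gives 0; bid 4 gives 3 > 0. Violating.
Others bid (2, 2, 4, 2): truth gives 0; bid 4 gives 3 > 0. Violating.
Others bid (2, 2, 4, 4): truth gives 0; bid 4 gives 3 > 0. Violating.
Others bid (2, 2, 2, 7): truth gives 0; no alternative beats it.
Others bid (2, 2, 2, 10): truth gives 0; no alternative beats it.
(Checking all 625 profiles: 8 have a profitable deviation, 617 do not.)

8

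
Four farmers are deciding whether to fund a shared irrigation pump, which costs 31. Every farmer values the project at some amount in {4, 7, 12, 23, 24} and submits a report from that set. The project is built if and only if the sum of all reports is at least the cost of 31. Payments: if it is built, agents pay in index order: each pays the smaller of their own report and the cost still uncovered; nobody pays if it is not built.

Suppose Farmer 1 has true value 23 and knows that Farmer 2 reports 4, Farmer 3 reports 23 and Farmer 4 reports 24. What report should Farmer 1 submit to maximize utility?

4

Report 4: project built, pays 4, utility 23 - 4 = 19.
Report 7: project built, pays 7, utility 23 - 7 = 16.
Report 12: project built, pays 12, utility 23 - 12 = 11.
Report 23: project built, pays 23, utility 23 - 23 = 0.
Report 24: project built, pays 24, utility 23 - 24 = -1.
The best choice is 4 with utility 19.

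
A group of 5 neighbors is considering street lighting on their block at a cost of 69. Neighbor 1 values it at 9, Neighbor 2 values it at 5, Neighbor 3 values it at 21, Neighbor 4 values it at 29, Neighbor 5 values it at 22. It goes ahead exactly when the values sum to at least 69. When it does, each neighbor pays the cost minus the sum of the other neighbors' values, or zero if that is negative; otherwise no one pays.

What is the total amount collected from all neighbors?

Total value 86 ≥ cost 69, so it is built.
Neighbor 1: others sum to 77; max(0, 69 - 77) = 0.
Neighbor 2: others sum to 81; max(0, 69 - 81) = 0.
Neighbor 3: others sum to 65; max(0, 69 - 65) = 4.
Neighbor 4: others sum to 57; max(0, 69 - 57) = 12.
Neighbor 5: others sum to 64; max(0, 69 - 64) = 5.
Total collected = 0 + 0 + 4 + 12 + 5 = 21.

21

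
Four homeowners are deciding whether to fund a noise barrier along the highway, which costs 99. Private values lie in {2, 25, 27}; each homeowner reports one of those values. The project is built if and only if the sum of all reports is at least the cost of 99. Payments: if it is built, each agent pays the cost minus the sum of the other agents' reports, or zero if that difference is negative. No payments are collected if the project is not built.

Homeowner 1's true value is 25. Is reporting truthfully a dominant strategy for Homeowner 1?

Yes

Check each profile of the others' reports and compare truth against every alternative report.
Others report (27, 27, 27): truth gives 7, best alternative gives 7.
Others report (25, 27, 27): truth gives 5, best alternative gives 5.
Others report (27, 25, 27): truth gives 5, best alternative gives 5.
Others report (27, 27, 25): truth gives 5, best alternative gives 5.
Others report (25, 25, 27): truth gives 3, best alternative gives 3.
Others report (25, 27, 25): truth gives 3, best alternative gives 3.
(Remaining 21 profiles checked similarly; truth is weakly best in each.)
In every case the truthful report is at least as good as any alternative, so it is a dominant strategy.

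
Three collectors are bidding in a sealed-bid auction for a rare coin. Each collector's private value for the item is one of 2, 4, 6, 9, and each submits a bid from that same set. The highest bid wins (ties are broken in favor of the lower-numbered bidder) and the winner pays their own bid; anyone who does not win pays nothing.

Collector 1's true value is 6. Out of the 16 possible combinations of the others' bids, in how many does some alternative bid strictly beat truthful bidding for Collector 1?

4

Others bid (2, 2): truth gives 0; bid 2 gives 4 > 0. Violating.
Others bid (2, 4): truth gives 0; bid 4 gives 2 > 0. Violating.
Others bid (4, 2): truth gives 0; bid 4 gives 2 > 0. Violating.
Others bid (4, 4): truth gives 0; bid 4 gives 2 > 0. Violating.
Others bid (2, 6): truth gives 0; no alternative beats it.
Others bid (2, 9): truth gives 0; no alternative beats it.
(Checking all 16 profiles: 4 have a profitable deviation, 12 do not.)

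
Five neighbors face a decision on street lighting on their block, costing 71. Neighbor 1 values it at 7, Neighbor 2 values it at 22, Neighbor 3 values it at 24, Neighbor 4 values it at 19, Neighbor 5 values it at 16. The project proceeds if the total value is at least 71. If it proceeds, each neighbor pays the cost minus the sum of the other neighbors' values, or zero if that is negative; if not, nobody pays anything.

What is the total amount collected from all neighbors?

Total value 88 ≥ cost 71, so it is built.
Neighbor 1: others sum to 81; max(0, 71 - 81) = 0.
Neighbor 2: others sum to 66; max(0, 71 - 66) = 5.
Neighbor 3: others sum to 64; max(0, 71 - 64) = 7.
Neighbor 4: others sum to 69; max(0, 71 - 69) = 2.
Neighbor 5: others sum to 72; max(0, 71 - 72) = 0.
Total collected = 0 + 5 + 7 + 2 + 0 = 14.

14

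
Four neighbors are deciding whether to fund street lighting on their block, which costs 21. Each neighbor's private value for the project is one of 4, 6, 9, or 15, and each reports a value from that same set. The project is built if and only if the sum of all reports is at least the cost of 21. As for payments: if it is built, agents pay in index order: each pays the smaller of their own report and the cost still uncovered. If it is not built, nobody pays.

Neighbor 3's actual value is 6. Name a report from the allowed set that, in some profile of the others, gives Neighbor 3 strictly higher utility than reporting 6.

Suppose Neighbor 1 reports 4, Neighbor 2 reports 4 and Neighbor 4 reports 9.
Report 6: project built, pays 6, utility 6 - 6 = 0.
Report 4: project built, pays 4, utility 6 - 4 = 2.
So reporting 4 beats truth here (2 > 0).

4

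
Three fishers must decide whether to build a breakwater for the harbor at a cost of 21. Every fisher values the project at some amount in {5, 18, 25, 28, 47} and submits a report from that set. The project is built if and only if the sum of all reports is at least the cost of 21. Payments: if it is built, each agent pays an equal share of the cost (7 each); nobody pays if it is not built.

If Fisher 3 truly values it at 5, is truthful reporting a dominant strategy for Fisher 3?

Check each profile of the others' reports and compare truth against every alternative report.
Others report (5, 5): truth gives 0, best alternative gives -2.
Others report (5, 18): truth gives -2, best alternative gives -2.
Others report (5, 25): truth gives -2, best alternative gives -2.
Others report (5, 28): truth gives -2, best alternative gives -2.
Others report (5, 47): truth gives -2, best alternative gives -2.
Others report (18, 5): truth gives -2, best alternative gives -2.
(Remaining 19 profiles checked similarly; truth is weakly best in each.)
In every case the truthful report is at least as good as any alternative, so it is a dominant strategy.

Yes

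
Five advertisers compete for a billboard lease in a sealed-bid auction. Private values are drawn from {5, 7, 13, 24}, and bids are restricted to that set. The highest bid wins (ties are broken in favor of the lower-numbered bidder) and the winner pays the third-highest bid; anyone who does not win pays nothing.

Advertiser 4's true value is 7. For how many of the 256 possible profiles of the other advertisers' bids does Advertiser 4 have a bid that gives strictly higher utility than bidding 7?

8

Others bid (5, 5, 5, 13): truth gives 0; bid 13 gives 2 > 0. Violating.
Others bid (5, 5, 5, 24): truth gives 0; bid 24 gives 2 > 0. Violating.
Others bid (5, 5, 7, 5): truth gives 0; bid 13 gives 2 > 0. Violating.
Others bid (5, 5, 13, 5): truth gives 0; bid 24 gives 2 > 0. Violating.
Others bid (5, 5, 5, 5): truth gives 2; no alternative beats it.
Others bid (5, 5, 5, 7): truth gives 2; no alternative beats it.
(Checking all 256 profiles: 8 have a profitable deviation, 248 do not.)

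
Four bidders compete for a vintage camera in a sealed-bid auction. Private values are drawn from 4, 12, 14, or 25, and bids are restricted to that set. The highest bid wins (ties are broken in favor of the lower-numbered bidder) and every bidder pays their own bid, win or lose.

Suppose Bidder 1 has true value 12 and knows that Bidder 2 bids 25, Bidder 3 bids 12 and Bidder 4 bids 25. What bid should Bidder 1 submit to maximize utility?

4

Bid 4: loses but pays 4, utility -4.
Bid 12: loses but pays 12, utility -12.
Bid 14: loses but pays 14, utility -14.
Bid 25: wins, pays 25, utility 12 - 25 = -13.
The best choice is 4 with utility -4.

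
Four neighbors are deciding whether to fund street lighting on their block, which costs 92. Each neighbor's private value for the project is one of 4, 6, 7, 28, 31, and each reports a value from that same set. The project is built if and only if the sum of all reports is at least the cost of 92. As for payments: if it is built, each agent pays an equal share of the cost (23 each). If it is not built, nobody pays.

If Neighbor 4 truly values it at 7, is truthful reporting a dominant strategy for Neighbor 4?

No

Consider the case where Neighbor 1 reports 28, Neighbor 2 reports 28 and Neighbor 3 reports 31.
Truthful report 7: project built, pays 23, utility 7 - 23 = -16.
Report 4 instead: project not built, utility 0.
Since 0 > -16, reporting 4 is strictly better here, so truthful reporting is not dominant.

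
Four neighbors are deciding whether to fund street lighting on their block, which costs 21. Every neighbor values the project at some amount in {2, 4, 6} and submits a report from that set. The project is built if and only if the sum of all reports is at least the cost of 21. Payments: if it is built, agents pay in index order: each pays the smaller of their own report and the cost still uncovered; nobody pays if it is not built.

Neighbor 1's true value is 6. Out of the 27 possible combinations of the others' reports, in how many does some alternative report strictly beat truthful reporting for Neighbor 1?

Others report (6, 6, 6): truth gives 0; report 4 gives 2 > 0. Violating.
Others report (2, 2, 2): truth gives 0; no alternative beats it.
Others report (2, 2, 4): truth gives 0; no alternative beats it.
(Checking all 27 profiles: 1 has a profitable deviation, 26 do not.)

1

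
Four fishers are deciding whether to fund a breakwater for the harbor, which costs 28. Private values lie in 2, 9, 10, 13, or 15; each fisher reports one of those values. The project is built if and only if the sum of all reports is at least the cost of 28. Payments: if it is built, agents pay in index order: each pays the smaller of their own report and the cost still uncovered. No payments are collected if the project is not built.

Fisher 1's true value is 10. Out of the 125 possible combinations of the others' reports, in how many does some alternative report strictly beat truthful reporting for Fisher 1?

115

Others report (2, 2, 15): truth gives 0; report 9 gives 1 > 0. Violating.
Others report (2, 9, 9): truth gives 0; report 9 gives 1 > 0. Violating.
Others report (2, 9, 10): truth gives 0; report 9 gives 1 > 0. Violating.
Others report (2, 9, 13): truth gives 0; report 9 gives 1 > 0. Violating.
Others report (2, 2, 2): truth gives 0; no alternative beats it.
Others report (2, 2, 9): truth gives 0; no alternative beats it.
(Checking all 125 profiles: 115 have a profitable deviation, 10 do not.)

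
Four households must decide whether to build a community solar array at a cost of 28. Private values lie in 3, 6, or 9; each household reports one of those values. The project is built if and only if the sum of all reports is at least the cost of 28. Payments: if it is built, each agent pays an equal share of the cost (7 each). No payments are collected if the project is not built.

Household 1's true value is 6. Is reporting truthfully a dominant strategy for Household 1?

Consider the case where Household 2 reports 6, Household 3 reports 9 and Household 4 reports 9.
Truthful report 6: project built, pays 7, utility 6 - 7 = -1.
Report 3 instead: project not built, utility 0.
Since 0 > -1, reporting 3 is strictly better here, so truthful reporting is not dominant.

No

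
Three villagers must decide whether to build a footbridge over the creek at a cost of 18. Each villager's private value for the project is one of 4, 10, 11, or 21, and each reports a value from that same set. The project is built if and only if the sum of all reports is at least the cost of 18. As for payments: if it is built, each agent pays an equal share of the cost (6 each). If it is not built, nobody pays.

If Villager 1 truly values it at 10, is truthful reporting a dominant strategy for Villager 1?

Check each profile of the others' reports and compare truth against every alternative report.
Others report (4, 4): truth gives 4, best alternative gives 4.
Others report (4, 10): truth gives 4, best alternative gives 4.
Others report (4, 11): truth gives 4, best alternative gives 4.
Others report (4, 21): truth gives 4, best alternative gives 4.
Others report (10, 4): truth gives 4, best alternative gives 4.
Others report (10, 10): truth gives 4, best alternative gives 4.
(Remaining 10 profiles checked similarly; truth is weakly best in each.)
In every case the truthful report is at least as good as any alternative, so it is a dominant strategy.

Yes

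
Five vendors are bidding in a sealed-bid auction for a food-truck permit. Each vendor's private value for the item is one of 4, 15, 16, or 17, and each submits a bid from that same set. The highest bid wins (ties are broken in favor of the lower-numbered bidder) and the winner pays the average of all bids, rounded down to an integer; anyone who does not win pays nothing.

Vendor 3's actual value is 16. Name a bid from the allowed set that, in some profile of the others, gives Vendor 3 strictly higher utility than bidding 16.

17

Suppose Vendor 1 bids 4, Vendor 2 bids 4, Vendor 4 bids 4 and Vendor 5 bids 17.
Bid 16: loses, pays 0, utility 0.
Bid 17: wins, pays 9, utility 16 - 9 = 7.
So bidding 17 beats truth here (7 > 0).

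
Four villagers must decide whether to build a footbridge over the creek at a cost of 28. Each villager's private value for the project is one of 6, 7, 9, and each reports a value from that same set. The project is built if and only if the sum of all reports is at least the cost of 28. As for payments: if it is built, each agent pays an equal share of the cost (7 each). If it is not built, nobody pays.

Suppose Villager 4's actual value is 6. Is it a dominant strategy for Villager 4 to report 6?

Yes

Check each profile of the others' reports and compare truth against every alternative report.
Others report (6, 6, 9): truth gives 0, best alternative gives -1.
Others report (6, 9, 6): truth gives 0, best alternative gives -1.
Others report (7, 7, 7): truth gives 0, best alternative gives -1.
Others report (9, 6, 6): truth gives 0, best alternative gives -1.
Others report (6, 7, 9): truth gives -1, best alternative gives -1.
Others report (6, 9, 7): truth gives -1, best alternative gives -1.
(Remaining 21 profiles checked similarly; truth is weakly best in each.)
In every case the truthful report is at least as good as any alternative, so it is a dominant strategy.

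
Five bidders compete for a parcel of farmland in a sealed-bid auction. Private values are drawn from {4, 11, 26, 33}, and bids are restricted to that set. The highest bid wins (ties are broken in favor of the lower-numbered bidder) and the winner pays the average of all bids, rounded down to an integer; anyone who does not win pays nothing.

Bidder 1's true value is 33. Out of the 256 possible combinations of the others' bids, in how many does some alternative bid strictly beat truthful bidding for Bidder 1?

Others bid (4, 4, 4, 4): truth gives 24; bid 4 gives 29 > 24. Violating.
Others bid (4, 4, 4, 11): truth gives 22; bid 11 gives 27 > 22. Violating.
Others bid (4, 4, 4, 26): truth gives 19; bid 26 gives 21 > 19. Violating.
Others bid (4, 4, 11, 4): truth gives 22; bid 11 gives 27 > 22. Violating.
Others bid (4, 4, 4, 33): truth gives 18; no alternative beats it.
Others bid (4, 4, 11, 33): truth gives 16; no alternative beats it.
(Checking all 256 profiles: 81 have a profitable deviation, 175 do not.)

81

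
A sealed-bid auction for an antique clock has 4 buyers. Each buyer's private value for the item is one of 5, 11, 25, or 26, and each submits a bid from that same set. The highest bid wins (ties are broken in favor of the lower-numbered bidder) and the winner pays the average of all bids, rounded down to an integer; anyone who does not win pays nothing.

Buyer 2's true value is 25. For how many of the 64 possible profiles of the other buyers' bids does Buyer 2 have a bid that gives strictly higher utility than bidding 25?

30

Others bid (5, 5, 5): truth gives 15; bid 11 gives 19 > 15. Violating.
Others bid (5, 5, 11): truth gives 14; bid 11 gives 17 > 14. Violating.
Others bid (5, 5, 26): truth gives 0; bid 26 gives 10 > 0. Violating.
Others bid (5, 11, 5): truth gives 14; bid 11 gives 17 > 14. Violating.
Others bid (5, 5, 25): truth gives 10; no alternative beats it.
Others bid (5, 11, 25): truth gives 9; no alternative beats it.
(Checking all 64 profiles: 30 have a profitable deviation, 34 do not.)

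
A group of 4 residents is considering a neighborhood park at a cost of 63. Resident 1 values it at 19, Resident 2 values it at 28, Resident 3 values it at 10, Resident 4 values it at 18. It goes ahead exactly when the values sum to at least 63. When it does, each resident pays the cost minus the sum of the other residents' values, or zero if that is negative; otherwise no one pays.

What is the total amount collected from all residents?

Total value 75 ≥ cost 63, so it is built.
Resident 1: others sum to 56; max(0, 63 - 56) = 7.
Resident 2: others sum to 47; max(0, 63 - 47) = 16.
Resident 3: others sum to 65; max(0, 63 - 65) = 0.
Resident 4: others sum to 57; max(0, 63 - 57) = 6.
Total collected = 7 + 16 + 0 + 6 = 29.

29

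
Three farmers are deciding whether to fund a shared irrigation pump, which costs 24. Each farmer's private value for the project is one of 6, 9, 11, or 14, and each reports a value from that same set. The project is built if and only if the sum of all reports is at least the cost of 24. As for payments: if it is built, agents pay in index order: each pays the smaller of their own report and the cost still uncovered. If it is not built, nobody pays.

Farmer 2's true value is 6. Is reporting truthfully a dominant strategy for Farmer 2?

Check each profile of the others' reports and compare truth against every alternative report.
Others report (6, 9): truth gives 0, best alternative gives -3.
Others report (6, 11): truth gives 0, best alternative gives -3.
Others report (6, 14): truth gives 0, best alternative gives -3.
Others report (9, 6): truth gives 0, best alternative gives -3.
Others report (9, 9): truth gives 0, best alternative gives -3.
Others report (9, 11): truth gives 0, best alternative gives -3.
(Remaining 10 profiles checked similarly; truth is weakly best in each.)
In every case the truthful report is at least as good as any alternative, so it is a dominant strategy.

Yes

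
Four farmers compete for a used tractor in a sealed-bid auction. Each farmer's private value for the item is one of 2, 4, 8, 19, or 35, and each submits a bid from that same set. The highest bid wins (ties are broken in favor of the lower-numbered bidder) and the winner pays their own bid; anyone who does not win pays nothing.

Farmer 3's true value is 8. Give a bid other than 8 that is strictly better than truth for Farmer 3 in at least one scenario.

Suppose Farmer 1 bids 2, Farmer 2 bids 2 and Farmer 4 bids 2.
Bid 8: wins, pays 8, utility 8 - 8 = 0.
Bid 4: wins, pays 4, utility 8 - 4 = 4.
So bidding 4 beats truth here (4 > 0).

4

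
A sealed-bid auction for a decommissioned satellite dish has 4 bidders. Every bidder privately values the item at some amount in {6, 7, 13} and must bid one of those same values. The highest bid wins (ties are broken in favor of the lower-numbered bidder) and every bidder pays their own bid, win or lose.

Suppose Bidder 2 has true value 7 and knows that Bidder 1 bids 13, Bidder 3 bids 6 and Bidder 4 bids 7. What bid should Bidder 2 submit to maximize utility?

6

Bid 6: loses but pays 6, utility -6.
Bid 7: loses but pays 7, utility -7.
Bid 13: loses but pays 13, utility -13.
The best choice is 6 with utility -6.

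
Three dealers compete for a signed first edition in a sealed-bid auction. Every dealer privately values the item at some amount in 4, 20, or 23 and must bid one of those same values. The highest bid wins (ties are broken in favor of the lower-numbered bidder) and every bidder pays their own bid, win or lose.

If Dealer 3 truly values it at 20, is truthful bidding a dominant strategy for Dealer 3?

No

Consider the case where Dealer 1 bids 4 and Dealer 2 bids 20.
Truthful bid 20: loses but pays 20, utility -20.
Bid 4 instead: loses but pays 4, utility -4.
Since -4 > -20, bidding 4 is strictly better here, so truthful bidding is not dominant.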